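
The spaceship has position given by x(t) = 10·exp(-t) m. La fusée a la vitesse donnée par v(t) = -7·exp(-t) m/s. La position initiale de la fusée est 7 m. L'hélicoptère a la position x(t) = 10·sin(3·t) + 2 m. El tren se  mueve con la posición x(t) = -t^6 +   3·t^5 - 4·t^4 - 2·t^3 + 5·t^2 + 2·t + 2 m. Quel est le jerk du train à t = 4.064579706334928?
En partant de la position x(t) = -t^6 + 3·t^5 - 4·t^4 - 2·t^3 + 5·t^2 + 2·t + 2, nous prenons 3 dérivées. En dérivant la position, nous obtenons la vitesse: v(t) = -6·t^5 + 15·t^4 - 16·t^3 - 6·t^2 + 10·t + 2. La dérivée de la vitesse donne l'accélération: a(t) = -30·t^4 + 60·t^3 - 48·t^2 - 12·t + 10. La dérivée de l'accélération donne le jerk: j(t) = -120·t^3 + 180·t^2 - 96·t - 12. Nous avons le jerk j(t) = -120·t^3 + 180·t^2 - 96·t - 12. En substituant t = 4.064579706334928: j(4.064579706334928) = -5486.47118150558.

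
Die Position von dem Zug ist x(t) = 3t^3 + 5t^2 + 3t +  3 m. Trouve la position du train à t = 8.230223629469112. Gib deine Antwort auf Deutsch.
Mit x(t) = 3·t^3 + 5·t^2 + 3·t + 3 und Einsetzen von t = 8.230223629469112, finden wir x = 2038.83520420027.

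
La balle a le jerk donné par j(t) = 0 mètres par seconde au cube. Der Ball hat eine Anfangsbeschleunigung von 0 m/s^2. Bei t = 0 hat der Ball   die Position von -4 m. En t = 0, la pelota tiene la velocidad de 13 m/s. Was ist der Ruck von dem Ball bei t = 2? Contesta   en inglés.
Using j(t) = 0 and substituting t = 2, we find j = 0.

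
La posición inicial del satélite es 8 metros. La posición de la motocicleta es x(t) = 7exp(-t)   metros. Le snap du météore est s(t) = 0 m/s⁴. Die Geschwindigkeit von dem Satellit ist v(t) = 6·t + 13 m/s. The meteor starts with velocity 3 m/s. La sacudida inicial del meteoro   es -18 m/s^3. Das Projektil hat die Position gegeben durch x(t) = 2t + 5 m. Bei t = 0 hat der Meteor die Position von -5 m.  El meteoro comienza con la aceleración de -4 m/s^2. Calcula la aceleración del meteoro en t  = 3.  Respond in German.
Wir müssen unsere Gleichung für den Snap s(t) = 0 2-mal integrieren. Durch Integration von dem Snap und Verwendung der Anfangsbedingung j(0) = -18, erhalten wir j(t) = -18. Die Stammfunktion von dem Ruck, mit a(0) = -4, ergibt die Beschleunigung: a(t) = -18·t - 4. Wir haben die Beschleunigung a(t) = -18·t - 4. Durch Einsetzen von t = 3: a(3) = -58.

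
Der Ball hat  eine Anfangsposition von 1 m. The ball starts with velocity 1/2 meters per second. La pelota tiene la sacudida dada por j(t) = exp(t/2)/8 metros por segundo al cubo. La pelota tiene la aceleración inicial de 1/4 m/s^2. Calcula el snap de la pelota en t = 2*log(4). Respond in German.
Ausgehend von dem Ruck j(t) = exp(t/2)/8, nehmen wir 1 Ableitung. Die Ableitung von dem Ruck ergibt den Snap: s(t) = exp(t/2)/16. Mit s(t) = exp(t/2)/16 und Einsetzen von t = 2*log(4), finden wir s = 1/4.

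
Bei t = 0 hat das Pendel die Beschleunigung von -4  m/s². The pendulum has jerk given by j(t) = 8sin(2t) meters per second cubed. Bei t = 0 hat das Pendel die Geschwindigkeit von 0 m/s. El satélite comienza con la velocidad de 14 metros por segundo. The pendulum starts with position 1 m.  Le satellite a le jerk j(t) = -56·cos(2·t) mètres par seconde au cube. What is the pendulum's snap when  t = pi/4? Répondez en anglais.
Starting from jerk j(t) = 8·sin(2·t), we take 1 derivative. The derivative of jerk gives snap: s(t) = 16·cos(2·t). Using s(t) = 16·cos(2·t) and substituting t = pi/4, we find s = 0.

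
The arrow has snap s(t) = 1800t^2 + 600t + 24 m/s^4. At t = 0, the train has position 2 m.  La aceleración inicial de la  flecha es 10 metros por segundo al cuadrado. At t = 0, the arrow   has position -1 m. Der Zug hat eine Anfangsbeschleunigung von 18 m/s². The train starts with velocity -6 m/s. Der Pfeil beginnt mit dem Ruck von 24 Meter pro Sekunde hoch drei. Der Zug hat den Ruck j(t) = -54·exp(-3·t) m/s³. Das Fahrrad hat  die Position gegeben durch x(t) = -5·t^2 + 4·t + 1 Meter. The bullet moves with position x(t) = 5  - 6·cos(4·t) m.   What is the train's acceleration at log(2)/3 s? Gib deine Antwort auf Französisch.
Pour résoudre ceci, nous devons prendre 1 intégrale de notre équation du jerk j(t) = -54·exp(-3·t). La primitive du jerk est l'accélération. En utilisant a(0) = 18, nous obtenons a(t) = 18·exp(-3·t). Nous avons l'accélération a(t) = 18·exp(-3·t). En substituant t = log(2)/3: a(log(2)/3) = 9.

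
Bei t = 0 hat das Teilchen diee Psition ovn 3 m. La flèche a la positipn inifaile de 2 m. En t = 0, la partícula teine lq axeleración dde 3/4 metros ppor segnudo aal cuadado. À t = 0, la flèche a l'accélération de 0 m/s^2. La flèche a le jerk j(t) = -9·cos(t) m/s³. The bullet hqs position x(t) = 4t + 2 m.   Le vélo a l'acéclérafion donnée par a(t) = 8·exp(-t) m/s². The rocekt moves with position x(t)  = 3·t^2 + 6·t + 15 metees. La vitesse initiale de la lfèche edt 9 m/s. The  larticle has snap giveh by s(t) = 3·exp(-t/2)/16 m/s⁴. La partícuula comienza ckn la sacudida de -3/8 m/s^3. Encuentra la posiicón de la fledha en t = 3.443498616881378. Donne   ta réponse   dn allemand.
Um dies zu lösen, müssen wir 3 Stammfunktionen unserer Gleichung für den Ruck j(t) = -9·cos(t) finden. Das Integral von dem Ruck, mit a(0) = 0, ergibt die Beschleunigung: a(t) = -9·sin(t). Durch Integration von der Beschleunigung und Verwendung der Anfangsbedingung v(0) = 9, erhalten wir v(t) = 9·cos(t). Das Integral von der Geschwindigkeit, mit x(0) = 2, ergibt die Position: x(t) = 9·sin(t) + 2. Mit x(t) = 9·sin(t) + 2 und Einsetzen von t = 3.443498616881378, finden wir x = -0.676064545638248.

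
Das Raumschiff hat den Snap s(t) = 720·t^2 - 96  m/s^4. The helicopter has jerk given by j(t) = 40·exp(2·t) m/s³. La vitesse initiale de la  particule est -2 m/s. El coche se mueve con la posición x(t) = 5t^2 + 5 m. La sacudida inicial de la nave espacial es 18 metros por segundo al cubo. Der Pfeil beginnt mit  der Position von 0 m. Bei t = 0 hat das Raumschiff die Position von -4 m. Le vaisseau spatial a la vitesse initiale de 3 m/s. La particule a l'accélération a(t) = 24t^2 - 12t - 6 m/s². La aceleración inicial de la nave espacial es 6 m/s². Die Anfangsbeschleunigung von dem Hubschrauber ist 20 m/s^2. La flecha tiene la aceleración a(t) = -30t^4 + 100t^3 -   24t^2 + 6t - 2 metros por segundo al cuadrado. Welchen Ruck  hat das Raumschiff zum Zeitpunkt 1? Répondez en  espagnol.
Necesitamos integrar nuestra ecuación del snap s(t) = 720·t^2 - 96 1 vez. La integral del snap, con j(0) = 18, da la sacudida: j(t) = 240·t^3 - 96·t + 18. De la ecuación de la sacudida j(t) = 240·t^3 - 96·t + 18, sustituimos t = 1 para obtener j = 162.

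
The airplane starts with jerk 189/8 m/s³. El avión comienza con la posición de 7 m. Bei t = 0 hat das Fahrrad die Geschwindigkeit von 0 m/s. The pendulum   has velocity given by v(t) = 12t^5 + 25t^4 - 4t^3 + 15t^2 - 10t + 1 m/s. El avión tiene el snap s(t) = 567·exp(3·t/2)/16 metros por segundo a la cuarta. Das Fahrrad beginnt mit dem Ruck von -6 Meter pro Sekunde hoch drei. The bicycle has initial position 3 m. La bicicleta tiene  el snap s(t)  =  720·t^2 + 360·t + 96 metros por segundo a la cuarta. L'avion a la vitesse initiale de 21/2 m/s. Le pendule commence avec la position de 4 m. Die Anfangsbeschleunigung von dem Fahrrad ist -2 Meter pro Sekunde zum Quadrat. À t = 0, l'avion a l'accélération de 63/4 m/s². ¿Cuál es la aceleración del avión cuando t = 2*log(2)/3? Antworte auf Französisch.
Nous devons trouver l'intégrale de notre équation du snap s(t) = 567·exp(3·t/2)/16 2 fois. La primitive du snap est le jerk. En utilisant j(0) = 189/8, nous obtenons j(t) = 189·exp(3·t/2)/8. L'intégrale du jerk est l'accélération. En utilisant a(0) = 63/4, nous obtenons a(t) = 63·exp(3·t/2)/4. De l'équation de l'accélération a(t) = 63·exp(3·t/2)/4, nous substituons t = 2*log(2)/3 pour obtenir a = 63/2.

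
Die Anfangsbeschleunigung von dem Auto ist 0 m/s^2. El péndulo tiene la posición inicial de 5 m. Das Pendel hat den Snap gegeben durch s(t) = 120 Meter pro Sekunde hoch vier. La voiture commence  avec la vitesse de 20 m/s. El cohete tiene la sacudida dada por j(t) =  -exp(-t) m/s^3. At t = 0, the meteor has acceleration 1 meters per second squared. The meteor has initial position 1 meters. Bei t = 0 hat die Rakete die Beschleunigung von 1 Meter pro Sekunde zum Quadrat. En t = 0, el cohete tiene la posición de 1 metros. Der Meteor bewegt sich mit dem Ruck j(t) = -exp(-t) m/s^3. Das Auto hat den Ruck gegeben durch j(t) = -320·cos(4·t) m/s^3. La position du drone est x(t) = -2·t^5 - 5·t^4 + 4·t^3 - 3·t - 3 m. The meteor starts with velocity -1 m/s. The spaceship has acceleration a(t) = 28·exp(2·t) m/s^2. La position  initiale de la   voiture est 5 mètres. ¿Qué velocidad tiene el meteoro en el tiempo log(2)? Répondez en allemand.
Wir müssen die Stammfunktion unserer Gleichung für den Ruck j(t) = -exp(-t) 2-mal finden. Mit ∫j(t)dt und Anwendung von a(0) = 1, finden wir a(t) = exp(-t). Durch Integration von der Beschleunigung und Verwendung der Anfangsbedingung v(0) = -1, erhalten wir v(t) = -exp(-t). Mit v(t) = -exp(-t) und Einsetzen von t = log(2), finden wir v = -1/2.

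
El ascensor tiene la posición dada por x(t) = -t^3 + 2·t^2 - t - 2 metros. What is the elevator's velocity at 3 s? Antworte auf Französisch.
Nous devons dériver notre équation de la position x(t) = -t^3 + 2·t^2 - t - 2 1 fois. En prenant d/dt de x(t), nous trouvons v(t) = -3·t^2 + 4·t - 1. En utilisant v(t) = -3·t^2 + 4·t - 1 et en substituant t = 3, nous trouvons v = -16.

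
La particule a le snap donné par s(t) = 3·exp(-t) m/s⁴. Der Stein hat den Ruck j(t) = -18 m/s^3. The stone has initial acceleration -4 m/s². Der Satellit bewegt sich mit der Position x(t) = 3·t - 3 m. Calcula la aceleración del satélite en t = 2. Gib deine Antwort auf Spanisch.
Para resolver esto, necesitamos tomar 2 derivadas de nuestra ecuación de la posición x(t) = 3·t - 3. Derivando la posición, obtenemos la velocidad: v(t) = 3. La derivada de la velocidad da la aceleración: a(t) = 0. Tenemos la aceleración a(t) = 0. Sustituyendo t = 2: a(2) = 0.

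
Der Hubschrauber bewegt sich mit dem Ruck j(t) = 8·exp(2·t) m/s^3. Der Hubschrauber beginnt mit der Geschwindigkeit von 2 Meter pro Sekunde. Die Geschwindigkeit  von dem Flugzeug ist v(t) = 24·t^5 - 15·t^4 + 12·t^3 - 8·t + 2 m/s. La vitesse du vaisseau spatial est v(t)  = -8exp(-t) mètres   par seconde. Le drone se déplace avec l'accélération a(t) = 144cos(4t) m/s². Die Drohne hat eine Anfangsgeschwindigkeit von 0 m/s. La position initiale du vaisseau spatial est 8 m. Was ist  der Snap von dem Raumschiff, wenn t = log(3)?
Ausgehend von der Geschwindigkeit v(t) = -8·exp(-t), nehmen wir 3 Ableitungen. Die Ableitung von der Geschwindigkeit ergibt die Beschleunigung: a(t) = 8·exp(-t). Mit d/dt von a(t) finden wir j(t) = -8·exp(-t). Durch Ableiten von dem Ruck erhalten wir den Snap: s(t) = 8·exp(-t). Mit s(t) = 8·exp(-t) und Einsetzen von t = log(3), finden wir s = 8/3.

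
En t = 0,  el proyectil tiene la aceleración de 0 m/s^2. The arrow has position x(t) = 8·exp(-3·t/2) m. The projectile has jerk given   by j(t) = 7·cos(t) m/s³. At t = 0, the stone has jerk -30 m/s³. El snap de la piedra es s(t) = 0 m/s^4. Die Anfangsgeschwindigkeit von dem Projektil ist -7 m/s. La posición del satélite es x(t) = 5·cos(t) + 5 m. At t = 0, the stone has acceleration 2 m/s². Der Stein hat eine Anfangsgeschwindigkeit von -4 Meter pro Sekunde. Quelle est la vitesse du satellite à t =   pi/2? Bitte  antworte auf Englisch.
To solve this, we need to take 1 derivative of our position equation x(t) = 5·cos(t) + 5. The derivative of position gives velocity: v(t) = -5·sin(t). We have velocity v(t) = -5·sin(t). Substituting t = pi/2: v(pi/2) = -5.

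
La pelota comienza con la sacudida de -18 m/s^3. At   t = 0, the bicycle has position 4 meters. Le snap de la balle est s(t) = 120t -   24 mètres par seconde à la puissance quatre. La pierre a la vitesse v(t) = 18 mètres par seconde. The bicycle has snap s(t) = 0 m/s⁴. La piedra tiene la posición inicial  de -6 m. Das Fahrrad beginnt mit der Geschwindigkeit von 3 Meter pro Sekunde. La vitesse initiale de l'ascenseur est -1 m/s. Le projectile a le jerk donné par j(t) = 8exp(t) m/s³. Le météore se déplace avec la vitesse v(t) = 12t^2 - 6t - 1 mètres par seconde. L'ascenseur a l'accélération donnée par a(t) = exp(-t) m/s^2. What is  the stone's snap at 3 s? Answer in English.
Starting from velocity v(t) = 18, we take 3 derivatives. Taking d/dt of v(t), we find a(t) = 0. Taking d/dt of a(t), we find j(t) = 0. Differentiating jerk, we get snap: s(t) = 0. We have snap s(t) = 0. Substituting t = 3: s(3) = 0.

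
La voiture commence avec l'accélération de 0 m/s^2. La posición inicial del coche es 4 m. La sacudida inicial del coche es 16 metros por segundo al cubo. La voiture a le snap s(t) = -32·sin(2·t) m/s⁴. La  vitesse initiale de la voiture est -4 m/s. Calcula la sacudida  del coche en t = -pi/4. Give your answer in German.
Wir müssen unsere Gleichung für den Snap s(t) = -32·sin(2·t) 1-mal integrieren. Die Stammfunktion von dem Snap ist der Ruck. Mit j(0) = 16 erhalten wir j(t) = 16·cos(2·t). Mit j(t) = 16·cos(2·t) und Einsetzen von t = -pi/4, finden wir j = 0.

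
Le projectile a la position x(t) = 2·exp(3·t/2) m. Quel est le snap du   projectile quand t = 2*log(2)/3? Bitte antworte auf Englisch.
To solve this, we need to take 4 derivatives of our position equation x(t) = 2·exp(3·t/2). Taking d/dt of x(t), we find v(t) = 3·exp(3·t/2). The derivative of velocity gives acceleration: a(t) = 9·exp(3·t/2)/2. Taking d/dt of a(t), we find j(t) = 27·exp(3·t/2)/4. Differentiating jerk, we get snap: s(t) = 81·exp(3·t/2)/8. We have snap s(t) = 81·exp(3·t/2)/8. Substituting t = 2*log(2)/3: s(2*log(2)/3) = 81/4.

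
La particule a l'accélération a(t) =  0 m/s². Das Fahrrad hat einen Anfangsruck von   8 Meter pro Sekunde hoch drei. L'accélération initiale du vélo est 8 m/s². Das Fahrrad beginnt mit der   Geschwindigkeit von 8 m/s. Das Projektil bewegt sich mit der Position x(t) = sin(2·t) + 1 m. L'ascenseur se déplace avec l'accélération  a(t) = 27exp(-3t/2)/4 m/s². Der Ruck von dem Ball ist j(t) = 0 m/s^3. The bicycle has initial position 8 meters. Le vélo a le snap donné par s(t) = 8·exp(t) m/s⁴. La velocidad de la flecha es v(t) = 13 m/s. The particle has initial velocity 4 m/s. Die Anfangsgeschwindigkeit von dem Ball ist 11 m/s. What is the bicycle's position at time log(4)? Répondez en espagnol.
Debemos encontrar la antiderivada de nuestra ecuación del snap s(t) = 8·exp(t) 4 veces. Integrando el snap y usando la condición inicial j(0) = 8, obtenemos j(t) = 8·exp(t). La integral de la sacudida es la aceleración. Usando a(0) = 8, obtenemos a(t) = 8·exp(t). La integral de la aceleración es la velocidad. Usando v(0) = 8, obtenemos v(t) = 8·exp(t). La integral de la velocidad es la posición. Usando x(0) = 8, obtenemos x(t) = 8·exp(t). De la ecuación de la posición x(t) = 8·exp(t), sustituimos t = log(4) para obtener x = 32.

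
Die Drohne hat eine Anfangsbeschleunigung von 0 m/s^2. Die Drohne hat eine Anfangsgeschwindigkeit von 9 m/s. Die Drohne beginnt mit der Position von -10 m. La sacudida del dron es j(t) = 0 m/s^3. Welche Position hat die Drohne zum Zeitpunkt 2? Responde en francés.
Nous devons trouver la primitive de notre équation du jerk j(t) = 0 3 fois. En intégrant le jerk et en utilisant la condition initiale a(0) = 0, nous obtenons a(t) = 0. En intégrant l'accélération et en utilisant la condition initiale v(0) = 9, nous obtenons v(t) = 9. La primitive de la vitesse, avec x(0) = -10, donne la position: x(t) = 9·t - 10. De l'équation de la position x(t) = 9·t - 10, nous substituons t = 2 pour obtenir x = 8.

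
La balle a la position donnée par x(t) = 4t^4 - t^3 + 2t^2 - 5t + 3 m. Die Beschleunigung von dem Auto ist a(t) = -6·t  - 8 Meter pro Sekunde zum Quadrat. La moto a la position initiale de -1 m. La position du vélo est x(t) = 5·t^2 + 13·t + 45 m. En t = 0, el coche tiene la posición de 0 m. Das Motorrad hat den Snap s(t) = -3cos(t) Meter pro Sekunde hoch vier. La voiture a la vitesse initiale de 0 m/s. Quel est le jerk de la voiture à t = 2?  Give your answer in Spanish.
Partiendo de la aceleración a(t) = -6·t - 8, tomamos 1 derivada. La derivada de la aceleración da la sacudida: j(t) = -6. De la ecuación de la sacudida j(t) = -6, sustituimos t = 2 para obtener j = -6.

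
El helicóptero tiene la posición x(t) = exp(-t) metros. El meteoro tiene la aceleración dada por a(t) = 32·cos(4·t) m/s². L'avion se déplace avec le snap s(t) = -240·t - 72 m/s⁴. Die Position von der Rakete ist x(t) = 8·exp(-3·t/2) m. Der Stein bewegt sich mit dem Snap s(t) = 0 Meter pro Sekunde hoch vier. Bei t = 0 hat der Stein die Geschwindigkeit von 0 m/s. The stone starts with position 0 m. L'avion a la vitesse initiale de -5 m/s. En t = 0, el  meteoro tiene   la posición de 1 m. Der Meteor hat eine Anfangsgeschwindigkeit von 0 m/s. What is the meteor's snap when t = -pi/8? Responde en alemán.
Ausgehend von der Beschleunigung a(t) = 32·cos(4·t), nehmen wir 2 Ableitungen. Durch Ableiten von der Beschleunigung erhalten wir den Ruck: j(t) = -128·sin(4·t). Die Ableitung von dem Ruck ergibt den Snap: s(t) = -512·cos(4·t). Wir haben den Snap s(t) = -512·cos(4·t). Durch Einsetzen von t = -pi/8: s(-pi/8) = 0.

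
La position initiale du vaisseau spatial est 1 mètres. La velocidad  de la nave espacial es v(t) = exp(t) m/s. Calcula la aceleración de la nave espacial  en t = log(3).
Debemos derivar nuestra ecuación de la velocidad v(t) = exp(t) 1 vez. Tomando d/dt de v(t), encontramos a(t) = exp(t). De la ecuación de la aceleración a(t) = exp(t), sustituimos t = log(3) para obtener a = 3.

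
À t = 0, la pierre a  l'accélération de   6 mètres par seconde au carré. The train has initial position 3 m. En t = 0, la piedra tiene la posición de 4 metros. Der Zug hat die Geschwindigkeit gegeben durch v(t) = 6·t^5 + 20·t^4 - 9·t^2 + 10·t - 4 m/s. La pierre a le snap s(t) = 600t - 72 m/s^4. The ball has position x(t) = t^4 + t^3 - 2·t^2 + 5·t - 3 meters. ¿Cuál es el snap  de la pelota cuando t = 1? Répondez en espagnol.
Partiendo de la posición x(t) = t^4 + t^3 - 2·t^2 + 5·t - 3, tomamos 4 derivadas. La derivada de la posición da la velocidad: v(t) = 4·t^3 + 3·t^2 - 4·t + 5. Derivando la velocidad, obtenemos la aceleración: a(t) = 12·t^2 + 6·t - 4. Tomando d/dt de a(t), encontramos j(t) = 24·t + 6. Derivando la sacudida, obtenemos el snap: s(t) = 24. De la ecuación del snap s(t) = 24, sustituimos t = 1 para obtener s = 24.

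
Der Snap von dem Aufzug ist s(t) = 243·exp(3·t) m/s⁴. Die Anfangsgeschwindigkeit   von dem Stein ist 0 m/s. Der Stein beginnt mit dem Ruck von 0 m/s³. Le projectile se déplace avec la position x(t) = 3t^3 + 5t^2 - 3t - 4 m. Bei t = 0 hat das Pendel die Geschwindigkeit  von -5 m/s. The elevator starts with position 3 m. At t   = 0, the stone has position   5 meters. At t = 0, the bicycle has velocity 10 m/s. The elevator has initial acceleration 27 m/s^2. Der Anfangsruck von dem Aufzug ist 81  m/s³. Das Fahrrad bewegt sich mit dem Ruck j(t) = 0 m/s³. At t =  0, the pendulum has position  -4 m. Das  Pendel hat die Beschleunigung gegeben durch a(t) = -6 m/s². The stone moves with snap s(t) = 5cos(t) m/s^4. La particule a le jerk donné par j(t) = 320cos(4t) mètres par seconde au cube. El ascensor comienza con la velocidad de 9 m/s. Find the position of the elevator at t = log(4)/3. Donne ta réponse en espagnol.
Debemos encontrar la integral de nuestra ecuación del snap s(t) = 243·exp(3·t) 4 veces. Tomando ∫s(t)dt y aplicando j(0) = 81, encontramos j(t) = 81·exp(3·t). Integrando la sacudida y usando la condición inicial a(0) = 27, obtenemos a(t) = 27·exp(3·t). La antiderivada de la aceleración es la velocidad. Usando v(0) = 9, obtenemos v(t) = 9·exp(3·t). Integrando la velocidad y usando la condición inicial x(0) = 3, obtenemos x(t) = 3·exp(3·t). Tenemos la posición x(t) = 3·exp(3·t). Sustituyendo t = log(4)/3: x(log(4)/3) = 12.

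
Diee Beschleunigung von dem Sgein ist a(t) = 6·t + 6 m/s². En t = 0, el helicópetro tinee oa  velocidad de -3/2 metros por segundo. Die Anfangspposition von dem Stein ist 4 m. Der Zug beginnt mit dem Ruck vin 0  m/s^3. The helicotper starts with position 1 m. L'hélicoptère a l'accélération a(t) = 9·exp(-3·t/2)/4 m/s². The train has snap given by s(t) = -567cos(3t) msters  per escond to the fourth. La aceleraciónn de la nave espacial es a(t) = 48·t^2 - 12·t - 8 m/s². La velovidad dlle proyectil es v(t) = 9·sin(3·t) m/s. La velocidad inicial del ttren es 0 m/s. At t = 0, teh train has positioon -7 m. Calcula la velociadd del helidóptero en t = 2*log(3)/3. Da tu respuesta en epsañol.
Partiendo de la aceleración a(t) = 9·exp(-3·t/2)/4, tomamos 1 integral. Tomando ∫a(t)dt y aplicando v(0) = -3/2, encontramos v(t) = -3·exp(-3·t/2)/2. De la ecuación de la velocidad v(t) = -3·exp(-3·t/2)/2, sustituimos t = 2*log(3)/3 para obtener v = -1/2.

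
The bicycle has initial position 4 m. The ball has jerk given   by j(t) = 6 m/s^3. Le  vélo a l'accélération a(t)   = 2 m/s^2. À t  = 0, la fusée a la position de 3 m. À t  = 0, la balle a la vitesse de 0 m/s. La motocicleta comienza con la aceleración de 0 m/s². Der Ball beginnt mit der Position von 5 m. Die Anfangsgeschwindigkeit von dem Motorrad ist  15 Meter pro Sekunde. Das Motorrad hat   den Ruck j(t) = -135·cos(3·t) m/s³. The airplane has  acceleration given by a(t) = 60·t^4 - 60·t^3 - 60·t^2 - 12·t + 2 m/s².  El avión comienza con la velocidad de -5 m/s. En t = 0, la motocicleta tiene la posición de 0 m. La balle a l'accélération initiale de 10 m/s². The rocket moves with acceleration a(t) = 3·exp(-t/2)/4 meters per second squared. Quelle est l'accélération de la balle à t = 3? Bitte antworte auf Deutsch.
Wir müssen die Stammfunktion unserer Gleichung für den Ruck j(t) = 6 1-mal finden. Die Stammfunktion von dem Ruck, mit a(0) = 10, ergibt die Beschleunigung: a(t) = 6·t + 10. Mit a(t) = 6·t + 10 und Einsetzen von t = 3, finden wir a = 28.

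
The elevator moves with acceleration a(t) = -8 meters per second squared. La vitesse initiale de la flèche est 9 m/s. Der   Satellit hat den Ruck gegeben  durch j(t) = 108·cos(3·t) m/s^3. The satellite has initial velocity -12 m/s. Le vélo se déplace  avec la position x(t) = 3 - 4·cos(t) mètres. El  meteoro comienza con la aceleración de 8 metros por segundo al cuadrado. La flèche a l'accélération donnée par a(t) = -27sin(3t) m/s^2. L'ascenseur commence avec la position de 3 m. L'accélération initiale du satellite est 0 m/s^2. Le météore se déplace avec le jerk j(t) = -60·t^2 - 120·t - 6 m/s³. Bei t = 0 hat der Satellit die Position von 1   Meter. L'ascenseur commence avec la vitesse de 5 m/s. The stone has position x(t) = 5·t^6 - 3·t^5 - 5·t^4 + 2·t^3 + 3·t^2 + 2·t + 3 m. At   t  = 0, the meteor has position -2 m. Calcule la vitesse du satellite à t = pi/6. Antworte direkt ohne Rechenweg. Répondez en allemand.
v(pi/6) = 0.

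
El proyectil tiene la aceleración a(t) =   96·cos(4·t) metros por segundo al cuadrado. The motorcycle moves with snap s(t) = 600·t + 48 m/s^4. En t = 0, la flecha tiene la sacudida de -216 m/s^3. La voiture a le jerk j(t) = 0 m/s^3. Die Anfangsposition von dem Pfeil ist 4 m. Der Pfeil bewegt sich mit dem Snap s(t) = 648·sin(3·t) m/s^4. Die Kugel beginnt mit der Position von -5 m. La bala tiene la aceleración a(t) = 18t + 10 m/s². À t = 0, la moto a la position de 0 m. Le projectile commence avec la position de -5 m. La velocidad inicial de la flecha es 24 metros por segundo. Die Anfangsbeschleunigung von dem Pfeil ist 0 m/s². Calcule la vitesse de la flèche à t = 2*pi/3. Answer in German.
Ausgehend von dem Snap s(t) = 648·sin(3·t), nehmen wir 3 Integrale. Mit ∫s(t)dt und Anwendung von j(0) = -216, finden wir j(t) = -216·cos(3·t). Mit ∫j(t)dt und Anwendung von a(0) = 0, finden wir a(t) = -72·sin(3·t). Mit ∫a(t)dt und Anwendung von v(0) = 24, finden wir v(t) = 24·cos(3·t). Aus der Gleichung für die Geschwindigkeit v(t) = 24·cos(3·t), setzen wir t = 2*pi/3 ein und erhalten v = 24.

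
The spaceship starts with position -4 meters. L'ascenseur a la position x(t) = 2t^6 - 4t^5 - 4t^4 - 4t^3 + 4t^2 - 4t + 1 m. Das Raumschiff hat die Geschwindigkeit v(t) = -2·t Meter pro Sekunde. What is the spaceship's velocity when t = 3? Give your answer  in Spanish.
Tenemos la velocidad v(t) = -2·t. Sustituyendo t = 3: v(3) = -6.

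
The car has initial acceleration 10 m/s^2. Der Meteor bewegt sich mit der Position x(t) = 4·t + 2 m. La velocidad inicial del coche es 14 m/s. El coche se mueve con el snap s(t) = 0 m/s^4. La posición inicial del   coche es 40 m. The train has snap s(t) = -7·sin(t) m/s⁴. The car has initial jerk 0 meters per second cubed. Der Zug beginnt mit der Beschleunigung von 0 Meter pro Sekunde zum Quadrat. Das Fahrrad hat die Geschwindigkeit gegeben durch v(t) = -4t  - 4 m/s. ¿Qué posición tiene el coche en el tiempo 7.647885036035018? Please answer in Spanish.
Partiendo del snap s(t) = 0, tomamos 4 antiderivadas. La integral del snap, con j(0) = 0, da la sacudida: j(t) = 0. La integral de la sacudida, con a(0) = 10, da la aceleración: a(t) = 10. Tomando ∫a(t)dt y aplicando v(0) = 14, encontramos v(t) = 10·t + 14. La antiderivada de la velocidad es la posición. Usando x(0) = 40, obtenemos x(t) = 5·t^2 + 14·t + 40. Usando x(t) = 5·t^2 + 14·t + 40 y sustituyendo t = 7.647885036035018, encontramos x = 439.521118126532.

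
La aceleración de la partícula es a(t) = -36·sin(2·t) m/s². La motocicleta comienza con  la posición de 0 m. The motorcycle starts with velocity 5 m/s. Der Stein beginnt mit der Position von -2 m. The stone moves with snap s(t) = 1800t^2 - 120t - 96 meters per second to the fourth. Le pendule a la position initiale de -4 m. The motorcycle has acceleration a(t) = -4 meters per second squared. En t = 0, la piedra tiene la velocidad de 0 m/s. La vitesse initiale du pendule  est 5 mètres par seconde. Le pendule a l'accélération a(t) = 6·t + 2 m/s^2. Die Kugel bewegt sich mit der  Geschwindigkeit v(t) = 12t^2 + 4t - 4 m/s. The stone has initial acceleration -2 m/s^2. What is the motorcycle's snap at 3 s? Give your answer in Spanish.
Debemos derivar nuestra ecuación de la aceleración a(t) = -4 2 veces. Tomando d/dt de a(t), encontramos j(t) = 0. Tomando d/dt de j(t), encontramos s(t) = 0. De la ecuación del snap s(t) = 0, sustituimos t = 3 para obtener s = 0.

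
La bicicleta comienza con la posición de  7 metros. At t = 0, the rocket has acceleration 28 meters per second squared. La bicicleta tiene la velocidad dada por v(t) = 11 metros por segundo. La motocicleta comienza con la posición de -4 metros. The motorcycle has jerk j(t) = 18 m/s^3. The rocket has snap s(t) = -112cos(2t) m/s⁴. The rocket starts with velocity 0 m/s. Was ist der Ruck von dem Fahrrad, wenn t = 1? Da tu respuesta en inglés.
We must differentiate our velocity equation v(t) = 11 2 times. Taking d/dt of v(t), we find a(t) = 0. Taking d/dt of a(t), we find j(t) = 0. We have jerk j(t) = 0. Substituting t = 1: j(1) = 0.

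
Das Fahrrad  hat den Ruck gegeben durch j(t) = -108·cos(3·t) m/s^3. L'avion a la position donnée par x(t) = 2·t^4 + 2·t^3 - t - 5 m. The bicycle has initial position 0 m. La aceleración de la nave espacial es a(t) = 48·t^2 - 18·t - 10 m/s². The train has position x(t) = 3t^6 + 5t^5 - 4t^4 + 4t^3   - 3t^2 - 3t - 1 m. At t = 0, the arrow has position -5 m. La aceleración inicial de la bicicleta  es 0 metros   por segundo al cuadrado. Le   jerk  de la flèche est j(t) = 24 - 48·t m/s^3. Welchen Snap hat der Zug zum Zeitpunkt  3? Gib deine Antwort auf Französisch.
En partant de la position x(t) = 3·t^6 + 5·t^5 - 4·t^4 + 4·t^3 - 3·t^2 - 3·t - 1, nous prenons 4 dérivées. La dérivée de la position donne la vitesse: v(t) = 18·t^5 + 25·t^4 - 16·t^3 + 12·t^2 - 6·t - 3. En dérivant la vitesse, nous obtenons l'accélération: a(t) = 90·t^4 + 100·t^3 - 48·t^2 + 24·t - 6. La dérivée de l'accélération donne le jerk: j(t) = 360·t^3 + 300·t^2 - 96·t + 24. En dérivant le jerk, nous obtenons le snap: s(t) = 1080·t^2 + 600·t - 96. De l'équation du snap s(t) = 1080·t^2 + 600·t - 96, nous substituons t = 3 pour obtenir s = 11424.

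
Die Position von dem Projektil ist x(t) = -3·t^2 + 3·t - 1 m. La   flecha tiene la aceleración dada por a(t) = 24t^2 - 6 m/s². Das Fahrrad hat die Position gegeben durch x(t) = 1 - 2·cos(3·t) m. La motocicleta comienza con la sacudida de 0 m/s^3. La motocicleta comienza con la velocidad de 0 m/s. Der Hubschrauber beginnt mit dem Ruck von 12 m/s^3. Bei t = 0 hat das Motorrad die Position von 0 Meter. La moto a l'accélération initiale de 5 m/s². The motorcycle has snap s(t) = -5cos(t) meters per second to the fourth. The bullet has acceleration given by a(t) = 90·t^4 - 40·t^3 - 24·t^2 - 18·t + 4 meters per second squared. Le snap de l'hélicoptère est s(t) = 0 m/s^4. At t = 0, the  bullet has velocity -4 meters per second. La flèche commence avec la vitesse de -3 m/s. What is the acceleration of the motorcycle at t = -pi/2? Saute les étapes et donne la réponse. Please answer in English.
The answer is 0.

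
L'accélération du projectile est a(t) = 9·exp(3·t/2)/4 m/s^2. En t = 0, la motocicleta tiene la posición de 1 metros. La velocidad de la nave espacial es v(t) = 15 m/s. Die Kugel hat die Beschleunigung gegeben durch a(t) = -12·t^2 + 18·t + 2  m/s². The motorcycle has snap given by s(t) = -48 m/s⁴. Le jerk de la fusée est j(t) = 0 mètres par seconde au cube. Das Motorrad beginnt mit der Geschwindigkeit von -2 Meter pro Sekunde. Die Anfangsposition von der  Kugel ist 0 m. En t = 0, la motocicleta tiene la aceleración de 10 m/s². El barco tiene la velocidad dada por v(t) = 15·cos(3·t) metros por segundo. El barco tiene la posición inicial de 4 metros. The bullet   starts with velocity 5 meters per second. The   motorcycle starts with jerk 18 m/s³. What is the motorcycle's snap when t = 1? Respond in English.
Using s(t) = -48 and substituting t = 1, we find s = -48.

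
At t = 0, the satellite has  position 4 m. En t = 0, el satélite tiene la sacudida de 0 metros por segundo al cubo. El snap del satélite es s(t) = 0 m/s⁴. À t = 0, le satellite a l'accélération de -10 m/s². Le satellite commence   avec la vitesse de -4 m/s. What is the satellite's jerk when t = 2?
To find the answer, we compute 1 antiderivative of s(t) = 0. Taking ∫s(t)dt and applying j(0) = 0, we find j(t) = 0. From the given jerk equation j(t) = 0, we substitute t = 2 to get j = 0.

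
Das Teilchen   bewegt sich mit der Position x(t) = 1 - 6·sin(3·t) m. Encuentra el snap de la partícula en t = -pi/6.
Para resolver esto, necesitamos tomar 4 derivadas de nuestra ecuación de la posición x(t) = 1 - 6·sin(3·t). Derivando la posición, obtenemos la velocidad: v(t) = -18·cos(3·t). Derivando la velocidad, obtenemos la aceleración: a(t) = 54·sin(3·t). Derivando la aceleración, obtenemos la sacudida: j(t) = 162·cos(3·t). Tomando d/dt de j(t), encontramos s(t) = -486·sin(3·t). Tenemos el snap s(t) = -486·sin(3·t). Sustituyendo t = -pi/6: s(-pi/6) = 486.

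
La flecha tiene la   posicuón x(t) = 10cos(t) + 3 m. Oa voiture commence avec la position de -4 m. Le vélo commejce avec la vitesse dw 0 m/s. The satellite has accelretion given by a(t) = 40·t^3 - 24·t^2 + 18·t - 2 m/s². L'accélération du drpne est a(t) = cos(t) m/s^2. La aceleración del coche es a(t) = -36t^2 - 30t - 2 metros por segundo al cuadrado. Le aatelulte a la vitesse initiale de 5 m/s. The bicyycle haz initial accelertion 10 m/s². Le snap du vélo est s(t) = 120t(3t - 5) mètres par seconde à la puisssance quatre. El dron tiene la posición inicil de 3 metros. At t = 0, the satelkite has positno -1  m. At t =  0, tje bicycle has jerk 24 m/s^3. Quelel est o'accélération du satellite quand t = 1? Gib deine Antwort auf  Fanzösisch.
En utilisant a(t) = 40·t^3 - 24·t^2 + 18·t - 2 et en substituant t = 1, nous trouvons a = 32.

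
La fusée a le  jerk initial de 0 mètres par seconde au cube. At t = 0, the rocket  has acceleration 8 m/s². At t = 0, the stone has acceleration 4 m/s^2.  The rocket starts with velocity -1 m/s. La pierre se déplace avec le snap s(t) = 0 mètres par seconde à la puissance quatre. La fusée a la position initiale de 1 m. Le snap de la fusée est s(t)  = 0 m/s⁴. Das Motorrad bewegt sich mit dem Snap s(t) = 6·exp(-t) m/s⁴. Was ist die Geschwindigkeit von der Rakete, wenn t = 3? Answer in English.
To find the answer, we compute 3 integrals of s(t) = 0. Finding the integral of s(t) and using j(0) = 0: j(t) = 0. Taking ∫j(t)dt and applying a(0) = 8, we find a(t) = 8. Integrating acceleration and using the initial condition v(0) = -1, we get v(t) = 8·t - 1. We have velocity v(t) = 8·t - 1. Substituting t = 3: v(3) = 23.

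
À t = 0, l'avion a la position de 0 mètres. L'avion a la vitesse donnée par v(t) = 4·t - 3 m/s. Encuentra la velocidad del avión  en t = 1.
Usando v(t) = 4·t - 3 y sustituyendo t = 1, encontramos v = 1.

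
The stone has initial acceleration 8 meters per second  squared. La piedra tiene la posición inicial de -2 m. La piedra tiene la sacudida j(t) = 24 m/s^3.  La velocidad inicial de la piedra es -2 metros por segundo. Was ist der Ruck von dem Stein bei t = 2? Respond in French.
Nous avons le jerk j(t) = 24. En substituant t = 2: j(2) = 24.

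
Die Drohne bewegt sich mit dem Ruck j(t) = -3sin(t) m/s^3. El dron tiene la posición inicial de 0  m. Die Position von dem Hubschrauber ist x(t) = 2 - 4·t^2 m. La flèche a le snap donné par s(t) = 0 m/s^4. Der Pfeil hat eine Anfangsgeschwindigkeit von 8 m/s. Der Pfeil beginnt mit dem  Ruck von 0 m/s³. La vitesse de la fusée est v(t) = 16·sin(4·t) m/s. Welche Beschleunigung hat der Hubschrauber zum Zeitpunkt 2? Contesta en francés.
Nous devons dériver notre équation de la position x(t) = 2 - 4·t^2 2 fois. En dérivant la position, nous obtenons la vitesse: v(t) = -8·t. En dérivant la vitesse, nous obtenons l'accélération: a(t) = -8. De l'équation de l'accélération a(t) = -8, nous substituons t = 2 pour obtenir a = -8.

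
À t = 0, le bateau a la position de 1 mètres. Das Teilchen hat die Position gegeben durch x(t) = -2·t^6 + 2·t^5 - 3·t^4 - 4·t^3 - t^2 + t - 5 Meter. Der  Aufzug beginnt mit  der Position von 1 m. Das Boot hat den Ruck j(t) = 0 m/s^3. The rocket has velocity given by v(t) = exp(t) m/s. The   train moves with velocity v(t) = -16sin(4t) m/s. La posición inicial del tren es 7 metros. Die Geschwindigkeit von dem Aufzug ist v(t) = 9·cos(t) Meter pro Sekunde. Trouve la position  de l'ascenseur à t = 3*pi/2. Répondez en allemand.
Ausgehend von der Geschwindigkeit v(t) = 9·cos(t), nehmen wir 1 Stammfunktion. Die Stammfunktion von der Geschwindigkeit ist die Position. Mit x(0) = 1 erhalten wir x(t) = 9·sin(t) + 1. Aus der Gleichung für die Position x(t) = 9·sin(t) + 1, setzen wir t = 3*pi/2 ein und erhalten x = -8.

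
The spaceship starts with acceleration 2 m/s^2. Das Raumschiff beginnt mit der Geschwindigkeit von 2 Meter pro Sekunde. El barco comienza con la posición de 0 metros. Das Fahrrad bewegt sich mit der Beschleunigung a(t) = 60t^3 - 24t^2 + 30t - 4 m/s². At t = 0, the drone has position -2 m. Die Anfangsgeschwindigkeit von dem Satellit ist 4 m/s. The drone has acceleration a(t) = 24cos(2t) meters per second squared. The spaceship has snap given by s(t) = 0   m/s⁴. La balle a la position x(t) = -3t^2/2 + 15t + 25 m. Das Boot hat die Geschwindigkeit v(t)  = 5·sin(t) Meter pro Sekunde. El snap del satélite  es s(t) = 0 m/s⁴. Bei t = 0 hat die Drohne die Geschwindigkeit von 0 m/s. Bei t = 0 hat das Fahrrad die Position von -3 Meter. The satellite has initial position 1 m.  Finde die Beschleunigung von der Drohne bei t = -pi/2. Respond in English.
We have acceleration a(t) = 24·cos(2·t). Substituting t = -pi/2: a(-pi/2) = -24.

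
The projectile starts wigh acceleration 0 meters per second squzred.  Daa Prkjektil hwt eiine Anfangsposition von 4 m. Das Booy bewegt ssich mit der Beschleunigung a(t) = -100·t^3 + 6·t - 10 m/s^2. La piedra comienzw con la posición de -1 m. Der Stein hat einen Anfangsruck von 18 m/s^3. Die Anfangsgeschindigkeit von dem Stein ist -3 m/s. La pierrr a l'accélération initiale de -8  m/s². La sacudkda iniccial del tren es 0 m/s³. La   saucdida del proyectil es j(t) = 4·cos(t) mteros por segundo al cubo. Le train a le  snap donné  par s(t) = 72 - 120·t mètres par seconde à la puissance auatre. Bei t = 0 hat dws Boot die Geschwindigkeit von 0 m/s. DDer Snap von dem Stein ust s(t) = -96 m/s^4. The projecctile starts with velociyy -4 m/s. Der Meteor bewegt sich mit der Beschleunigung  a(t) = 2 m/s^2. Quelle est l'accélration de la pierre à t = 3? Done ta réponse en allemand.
Ausgehend von dem Snap s(t) = -96, nehmen wir 2 Integrale. Die Stammfunktion von dem Snap, mit j(0) = 18, ergibt den Ruck: j(t) = 18 - 96·t. Mit ∫j(t)dt und Anwendung von a(0) = -8, finden wir a(t) = -48·t^2 + 18·t - 8. Aus der Gleichung für die Beschleunigung a(t) = -48·t^2 + 18·t - 8, setzen wir t = 3 ein und erhalten a = -386.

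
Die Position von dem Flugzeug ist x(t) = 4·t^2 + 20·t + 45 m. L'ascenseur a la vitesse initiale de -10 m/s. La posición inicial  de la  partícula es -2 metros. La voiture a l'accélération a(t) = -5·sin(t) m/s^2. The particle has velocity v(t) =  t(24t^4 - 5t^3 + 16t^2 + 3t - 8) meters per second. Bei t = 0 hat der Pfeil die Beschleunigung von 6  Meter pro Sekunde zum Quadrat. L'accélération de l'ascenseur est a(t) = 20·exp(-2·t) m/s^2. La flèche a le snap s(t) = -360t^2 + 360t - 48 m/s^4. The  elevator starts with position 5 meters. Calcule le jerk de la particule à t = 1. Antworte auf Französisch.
Nous devons dériver notre équation de la vitesse v(t) = t·(24·t^4 - 5·t^3 + 16·t^2 + 3·t - 8) 2 fois. En prenant d/dt de v(t), nous trouvons a(t) = 24·t^4 - 5·t^3 + 16·t^2 + t·(96·t^3 - 15·t^2 + 32·t + 3) + 3·t - 8. La dérivée de l'accélération donne le jerk: j(t) = 192·t^3 - 30·t^2 + t·(288·t^2 - 30·t + 32) + 64·t + 6. En utilisant j(t) = 192·t^3 - 30·t^2 + t·(288·t^2 - 30·t + 32) + 64·t + 6 et en substituant t = 1, nous trouvons j = 522.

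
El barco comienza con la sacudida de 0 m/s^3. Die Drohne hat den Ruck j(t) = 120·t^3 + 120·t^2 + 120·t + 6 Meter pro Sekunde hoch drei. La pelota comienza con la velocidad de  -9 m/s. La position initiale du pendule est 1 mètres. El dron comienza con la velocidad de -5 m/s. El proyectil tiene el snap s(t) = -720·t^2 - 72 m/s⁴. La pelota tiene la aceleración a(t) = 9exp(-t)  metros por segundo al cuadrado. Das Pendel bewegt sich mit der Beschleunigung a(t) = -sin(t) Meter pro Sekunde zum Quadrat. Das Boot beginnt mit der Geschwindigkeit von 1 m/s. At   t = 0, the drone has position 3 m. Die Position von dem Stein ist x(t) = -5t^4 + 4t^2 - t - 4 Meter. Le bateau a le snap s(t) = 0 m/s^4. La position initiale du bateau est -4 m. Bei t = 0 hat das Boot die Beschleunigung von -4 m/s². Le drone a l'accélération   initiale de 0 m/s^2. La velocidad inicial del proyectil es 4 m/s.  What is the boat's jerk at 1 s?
To find the answer, we compute 1 integral of s(t) = 0. The antiderivative of snap, with j(0) = 0, gives jerk: j(t) = 0. Using j(t) = 0 and substituting t = 1, we find j = 0.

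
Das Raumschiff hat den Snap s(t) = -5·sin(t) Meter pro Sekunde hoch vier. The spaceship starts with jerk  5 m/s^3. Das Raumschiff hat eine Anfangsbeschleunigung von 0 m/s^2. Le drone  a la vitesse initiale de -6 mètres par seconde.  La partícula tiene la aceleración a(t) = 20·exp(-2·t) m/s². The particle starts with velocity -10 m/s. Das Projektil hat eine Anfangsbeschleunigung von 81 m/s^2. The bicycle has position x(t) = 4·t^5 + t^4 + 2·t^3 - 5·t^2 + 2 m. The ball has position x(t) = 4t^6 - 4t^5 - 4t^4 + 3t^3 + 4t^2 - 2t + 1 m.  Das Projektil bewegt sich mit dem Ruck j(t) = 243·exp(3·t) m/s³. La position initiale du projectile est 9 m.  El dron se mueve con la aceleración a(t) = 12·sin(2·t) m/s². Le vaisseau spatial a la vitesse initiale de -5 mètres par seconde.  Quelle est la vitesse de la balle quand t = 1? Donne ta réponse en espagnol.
Para resolver esto, necesitamos tomar 1 derivada de nuestra ecuación de la posición x(t) = 4·t^6 - 4·t^5 - 4·t^4 + 3·t^3 + 4·t^2 - 2·t + 1. Derivando la posición, obtenemos la velocidad: v(t) = 24·t^5 - 20·t^4 - 16·t^3 + 9·t^2 + 8·t - 2. Tenemos la velocidad v(t) = 24·t^5 - 20·t^4 - 16·t^3 + 9·t^2 + 8·t - 2. Sustituyendo t = 1: v(1) = 3.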